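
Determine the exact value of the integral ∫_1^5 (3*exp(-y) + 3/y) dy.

An antiderivative is F(y) = 3*log(y) - 3*exp(-y).
Then F(5) - F(1) = (-3*exp(-5) + 3*log(5)) - (-3*exp(-1)) = -3*exp(-5) + 3*exp(-1) + 3*log(5).

-3*exp(-5) + 3*exp(-1) + 3*log(5)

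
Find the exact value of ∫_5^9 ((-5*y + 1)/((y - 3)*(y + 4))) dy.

-3*log(13) + 4*log(3)

Factor the denominator: y**2 + y - 12 = (y + 4)(y - 3).
Partial fractions: (-5*y + 1)/((y - 3)*(y + 4)) = -3/(y + 4) - 2/(y - 3).
An antiderivative is F(y) = -2*log(y - 3) - 3*log(y + 4).
Then F(9) - F(5) = (-3*log(13) - 2*log(3) - 2*log(2)) - (-6*log(3) - 2*log(2)) = -3*log(13) + 4*log(3).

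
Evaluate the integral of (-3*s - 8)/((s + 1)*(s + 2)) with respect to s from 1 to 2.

-7*log(3) + 9*log(2)

Factor the denominator: s**2 + 3*s + 2 = (s + 2)(s + 1).
Partial fractions: (-3*s - 8)/((s + 1)*(s + 2)) = 2/(s + 2) - 5/(s + 1).
An antiderivative is F(s) = -5*log(s + 1) + 2*log(s + 2).
Then F(2) - F(1) = (-5*log(3) + 4*log(2)) - (log(9/32)) = -7*log(3) + 9*log(2).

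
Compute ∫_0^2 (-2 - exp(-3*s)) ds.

An antiderivative is F(s) = -2*s + exp(-3*s)/3.
Then F(2) - F(0) = (-4 + exp(-6)/3) - (1/3) = -13/3 + exp(-6)/3.

-13/3 + exp(-6)/3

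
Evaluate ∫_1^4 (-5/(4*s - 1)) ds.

-5*log(5)/4

An antiderivative is F(s) = -5*log(4*s - 1)/4.
Then F(4) - F(1) = (-5*log(15)/4) - (-5*log(3)/4) = -5*log(5)/4.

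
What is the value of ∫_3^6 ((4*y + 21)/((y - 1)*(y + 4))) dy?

-6*log(2) + log(7) + 4*log(5)

Factor the denominator: y**2 + 3*y - 4 = (y + 4)(y - 1).
Partial fractions: (4*y + 21)/((y - 1)*(y + 4)) = -1/(y + 4) + 5/(y - 1).
An antiderivative is F(y) = 5*log(y - 1) - log(y + 4).
Then F(6) - F(3) = (-log(2) + 4*log(5)) - (log(32/7)) = -6*log(2) + log(7) + 4*log(5).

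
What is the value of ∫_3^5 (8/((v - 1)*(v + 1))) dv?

Factor the denominator: v**2 - 1 = (v + 1)(v - 1).
Partial fractions: 8/((v - 1)*(v + 1)) = -4/(v + 1) + 4/(v - 1).
An antiderivative is F(v) = 4*log(v - 1) - 4*log(v + 1).
Then F(5) - F(3) = (log(16/81)) - (-log(16)) = -4*log(3) + 8*log(2).

-4*log(3) + 8*log(2)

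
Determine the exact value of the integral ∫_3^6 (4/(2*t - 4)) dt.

log(16)

An antiderivative is F(t) = 2*log(2*t - 4).
Then F(6) - F(3) = (log(64)) - (log(4)) = log(16).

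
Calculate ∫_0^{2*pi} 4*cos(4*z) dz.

0

An antiderivative is F(z) = sin(4*z).
Then F(2*pi) - F(0) = (0) - (0) = 0.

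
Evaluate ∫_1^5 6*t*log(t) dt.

-36 + 75*log(5)

Integrate by parts once (u = ln t, dv = 6*t dt).
An antiderivative is F(t) = 3*t**2*(2*log(t) - 1)/2.
Then F(5) - F(1) = (-75/2 + 75*log(5)) - (-3/2) = -36 + 75*log(5).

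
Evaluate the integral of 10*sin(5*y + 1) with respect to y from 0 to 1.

Let u = 5*y + 1, so du = 5 dy. When y = 0, u = 1; when y = 1, u = 6.
The integral becomes 2·∫ sin(u) du from 1 to 6, with antiderivative -2*cos(u).
Back in y: F(y) = -2*cos(5*y + 1).
Then F(1) - F(0) = (-2*cos(6)) - (-2*cos(1)) = -2*cos(6) + 2*cos(1).

-2*cos(6) + 2*cos(1)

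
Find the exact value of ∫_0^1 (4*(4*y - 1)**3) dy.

Let u = 4*y - 1, so du = 4 dy. When y = 0, u = -1; when y = 1, u = 3.
The integral becomes ∫ u**3 du from -1 to 3, with antiderivative u**4/4.
Back in y: F(y) = (4*y - 1)**4/4.
Then F(1) - F(0) = (81/4) - (1/4) = 20.

20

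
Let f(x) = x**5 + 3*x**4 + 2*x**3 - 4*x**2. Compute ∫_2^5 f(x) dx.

22989/5

By the power rule, an antiderivative is F(x) = x**6/6 + 3*x**5/5 + x**4/2 - 4*x**3/3.
Then F(5) - F(2) = (4625) - (136/5) = 22989/5.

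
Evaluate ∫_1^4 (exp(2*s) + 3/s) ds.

-exp(2)/2 + log(64) + exp(8)/2

An antiderivative is F(s) = exp(2*s)/2 + 3*log(s).
Then F(4) - F(1) = (log(64) + exp(8)/2) - (exp(2)/2) = -exp(2)/2 + log(64) + exp(8)/2.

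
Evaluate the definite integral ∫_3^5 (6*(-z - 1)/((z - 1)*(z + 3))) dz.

Factor the denominator: z**2 + 2*z - 3 = (z + 3)(z - 1).
Partial fractions: 6*(-z - 1)/((z - 1)*(z + 3)) = -3/(z + 3) - 3/(z - 1).
An antiderivative is F(z) = -3*log(z - 1) - 3*log(z + 3).
Then F(5) - F(3) = (-15*log(2)) - (-6*log(2) - 3*log(3)) = -9*log(2) + 3*log(3).

-9*log(2) + 3*log(3)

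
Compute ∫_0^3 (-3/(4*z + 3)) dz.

An antiderivative is F(z) = -3*log(4*z + 3)/4.
Then F(3) - F(0) = (-3*log(15)/4) - (-3*log(3)/4) = -3*log(5)/4.

-3*log(5)/4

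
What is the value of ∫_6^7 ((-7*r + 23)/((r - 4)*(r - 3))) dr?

log(2/27)

Factor the denominator: r**2 - 7*r + 12 = (r - 3)(r - 4).
Partial fractions: (-7*r + 23)/((r - 4)*(r - 3)) = -2/(r - 3) - 5/(r - 4).
An antiderivative is F(r) = -5*log(r - 4) - 2*log(r - 3).
Then F(7) - F(6) = (-5*log(3) - 4*log(2)) - (-5*log(2) - 2*log(3)) = log(2/27).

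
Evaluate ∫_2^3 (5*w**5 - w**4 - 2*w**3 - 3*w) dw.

By the power rule, an antiderivative is F(w) = 5*w**6/6 - w**5/5 - w**4/2 - 3*w**2/2.
Then F(3) - F(2) = (5049/10) - (494/15) = 14159/30.

14159/30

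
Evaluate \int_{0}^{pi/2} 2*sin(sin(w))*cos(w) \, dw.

Let u = sin(w), so du = cos(w) dw. When w = 0, u = 0; when w = pi/2, u = 1.
The integral becomes 2·∫ sin(u) du from 0 to 1, with antiderivative -2*cos(u).
Back in w: F(w) = -2*cos(sin(w)).
Then F(pi/2) - F(0) = (-2*cos(1)) - (-2) = 2 - 2*cos(1).

2 - 2*cos(1)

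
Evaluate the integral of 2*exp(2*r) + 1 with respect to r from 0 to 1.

An antiderivative is F(r) = exp(2*r) + r.
Then F(1) - F(0) = (1 + exp(2)) - (1) = exp(2).

exp(2)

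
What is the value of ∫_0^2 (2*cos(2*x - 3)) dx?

Let u = 2*x - 3, so du = 2 dx. When x = 0, u = -3; when x = 2, u = 1.
The integral becomes ∫ cos(u) du from -3 to 1, with antiderivative sin(u).
Back in x: F(x) = sin(2*x - 3).
Then F(2) - F(0) = (sin(1)) - (-sin(3)) = sin(3) + sin(1).

sin(3) + sin(1)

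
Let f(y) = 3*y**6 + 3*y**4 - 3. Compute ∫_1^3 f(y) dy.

37662/35

By the power rule, an antiderivative is F(y) = 3*y**7/7 + 3*y**5/5 - 3*y.
Then F(3) - F(1) = (37593/35) - (-69/35) = 37662/35.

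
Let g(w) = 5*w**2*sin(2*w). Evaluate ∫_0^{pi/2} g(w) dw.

-5/2 + 5*pi**2/8

Integrate by parts twice (u = w^2, dv = 5*sin(2*w) dw).
An antiderivative is F(w) = -5*w**2*cos(2*w)/2 + 5*w*sin(2*w)/2 + 5*cos(2*w)/4.
Then F(pi/2) - F(0) = (-5/4 + 5*pi**2/8) - (5/4) = -5/2 + 5*pi**2/8.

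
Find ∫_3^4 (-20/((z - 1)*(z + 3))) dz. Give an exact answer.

-10*log(3) + 5*log(7)

Factor the denominator: z**2 + 2*z - 3 = (z + 3)(z - 1).
Partial fractions: -20/((z - 1)*(z + 3)) = 5/(z + 3) - 5/(z - 1).
An antiderivative is F(z) = -5*log(z - 1) + 5*log(z + 3).
Then F(4) - F(3) = (-5*log(3) + 5*log(7)) - (5*log(3)) = -10*log(3) + 5*log(7).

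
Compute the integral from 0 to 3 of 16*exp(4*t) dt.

-4 + 4*exp(12)

Let u = 4*t, so du = 4 dt. When t = 0, u = 0; when t = 3, u = 12.
The integral becomes 4·∫ exp(u) du from 0 to 12, with antiderivative 4*exp(u).
Back in t: F(t) = 4*exp(4*t).
Then F(3) - F(0) = (4*exp(12)) - (4) = -4 + 4*exp(12).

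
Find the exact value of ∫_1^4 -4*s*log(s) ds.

Integrate by parts once (u = ln s, dv = -4*s ds).
An antiderivative is F(s) = -s**2*(2*log(s) - 1).
Then F(4) - F(1) = (16 - 64*log(2)) - (1) = 15 - 64*log(2).

15 - 64*log(2)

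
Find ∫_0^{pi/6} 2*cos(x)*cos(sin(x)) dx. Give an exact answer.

2*sin(1/2)

Let u = sin(x), so du = cos(x) dx. When x = 0, u = 0; when x = pi/6, u = 1/2.
The integral becomes 2·∫ cos(u) du from 0 to 1/2, with antiderivative 2*sin(u).
Back in x: F(x) = 2*sin(sin(x)).
Then F(pi/6) - F(0) = (2*sin(1/2)) - (0) = 2*sin(1/2).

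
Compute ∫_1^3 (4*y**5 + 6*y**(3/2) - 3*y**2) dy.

By the power rule, an antiderivative is F(y) = 2*y**6/3 + 12*y**(5/2)/5 - y**3.
Then F(3) - F(1) = (108*sqrt(3)/5 + 459) - (31/15) = 108*sqrt(3)/5 + 6854/15.

108*sqrt(3)/5 + 6854/15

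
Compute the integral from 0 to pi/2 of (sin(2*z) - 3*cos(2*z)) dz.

An antiderivative is F(z) = -3*sin(2*z)/2 - cos(2*z)/2.
Then F(pi/2) - F(0) = (1/2) - (-1/2) = 1.

1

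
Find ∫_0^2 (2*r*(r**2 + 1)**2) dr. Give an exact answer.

Let u = r**2 + 1, so du = 2*r dr. When r = 0, u = 1; when r = 2, u = 5.
The integral becomes ∫ u**2 du from 1 to 5, with antiderivative u**3/3.
Back in r: F(r) = (r**2 + 1)**3/3.
Then F(2) - F(0) = (125/3) - (1/3) = 124/3.

124/3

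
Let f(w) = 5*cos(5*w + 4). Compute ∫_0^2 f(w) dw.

Let u = 5*w + 4, so du = 5 dw. When w = 0, u = 4; when w = 2, u = 14.
The integral becomes ∫ cos(u) du from 4 to 14, with antiderivative sin(u).
Back in w: F(w) = sin(5*w + 4).
Then F(2) - F(0) = (sin(14)) - (sin(4)) = -sin(4) + sin(14).

-sin(4) + sin(14)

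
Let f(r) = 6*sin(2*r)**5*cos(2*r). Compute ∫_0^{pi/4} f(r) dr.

1/2

Let u = sin(2*r), so du = 2*cos(2*r) dr. When r = 0, u = 0; when r = pi/4, u = 1.
The integral becomes 3·∫ u**5 du from 0 to 1, with antiderivative u**6/2.
Back in r: F(r) = sin(2*r)**6/2.
Then F(pi/4) - F(0) = (1/2) - (0) = 1/2.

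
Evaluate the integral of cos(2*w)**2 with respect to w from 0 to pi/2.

pi/4

Use the identity cos^2(2*w) = (1 + cos(4*w))/2.
An antiderivative is F(w) = w/2 + sin(4*w)/8.
Then F(pi/2) - F(0) = (pi/4) - (0) = pi/4.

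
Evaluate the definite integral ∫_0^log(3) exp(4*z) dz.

20

Let u = exp(z), so du = exp(z) dz. When z = 0, u = 1; when z = log(3), u = 3.
The integral becomes ∫ u**3 du from 1 to 3, with antiderivative u**4/4.
Back in z: F(z) = exp(4*z)/4.
Then F(log(3)) - F(0) = (81/4) - (1/4) = 20.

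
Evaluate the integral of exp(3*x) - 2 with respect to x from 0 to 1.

-7/3 + exp(3)/3

An antiderivative is F(x) = exp(3*x)/3 - 2*x.
Then F(1) - F(0) = (-2 + exp(3)/3) - (1/3) = -7/3 + exp(3)/3.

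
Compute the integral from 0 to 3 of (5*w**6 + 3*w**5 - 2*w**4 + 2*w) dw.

By the power rule, an antiderivative is F(w) = 5*w**7/7 + w**6/2 - 2*w**5/5 + w**2.
Then F(3) - F(0) = (128691/70) - (0) = 128691/70.

128691/70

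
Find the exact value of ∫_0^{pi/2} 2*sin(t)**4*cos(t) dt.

2/5

Let u = sin(t), so du = cos(t) dt. When t = 0, u = 0; when t = pi/2, u = 1.
The integral becomes 2·∫ u**4 du from 0 to 1, with antiderivative 2*u**5/5.
Back in t: F(t) = 2*sin(t)**5/5.
Then F(pi/2) - F(0) = (2/5) - (0) = 2/5.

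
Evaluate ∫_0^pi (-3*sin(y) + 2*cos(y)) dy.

-6

An antiderivative is F(y) = 2*sin(y) + 3*cos(y).
Then F(pi) - F(0) = (-3) - (3) = -6.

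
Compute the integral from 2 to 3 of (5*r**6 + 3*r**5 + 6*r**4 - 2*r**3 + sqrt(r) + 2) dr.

-4*sqrt(2)/3 + 2*sqrt(3) + 70907/35

By the power rule, an antiderivative is F(r) = 5*r**7/7 + r**6/2 + 6*r**5/5 - r**4/2 + 2*r**(3/2)/3 + 2*r.
Then F(3) - F(2) = (2*sqrt(3) + 76431/35) - (4*sqrt(2)/3 + 5524/35) = -4*sqrt(2)/3 + 2*sqrt(3) + 70907/35.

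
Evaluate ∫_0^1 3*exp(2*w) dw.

An antiderivative is F(w) = 3*exp(2*w)/2.
Then F(1) - F(0) = (3*exp(2)/2) - (3/2) = -3/2 + 3*exp(2)/2.

-3/2 + 3*exp(2)/2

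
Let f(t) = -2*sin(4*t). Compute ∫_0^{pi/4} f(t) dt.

An antiderivative is F(t) = cos(4*t)/2.
Then F(pi/4) - F(0) = (-1/2) - (1/2) = -1.

-1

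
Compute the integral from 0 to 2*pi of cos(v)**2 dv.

Use the identity cos^2(v) = (1 + cos(2*v))/2.
An antiderivative is F(v) = v/2 + sin(2*v)/4.
Then F(2*pi) - F(0) = (pi) - (0) = pi.

pi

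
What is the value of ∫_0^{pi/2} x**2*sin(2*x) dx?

-1/2 + pi**2/8

Integrate by parts twice (u = x^2, dv = sin(2*x) dx).
An antiderivative is F(x) = -x**2*cos(2*x)/2 + x*sin(2*x)/2 + cos(2*x)/4.
Then F(pi/2) - F(0) = (-1/4 + pi**2/8) - (1/4) = -1/2 + pi**2/8.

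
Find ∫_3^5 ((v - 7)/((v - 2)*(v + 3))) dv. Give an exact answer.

log(16/27)

Factor the denominator: v**2 + v - 6 = (v + 3)(v - 2).
Partial fractions: (v - 7)/((v - 2)*(v + 3)) = 2/(v + 3) - 1/(v - 2).
An antiderivative is F(v) = -log(v - 2) + 2*log(v + 3).
Then F(5) - F(3) = (log(64/3)) - (log(36)) = log(16/27).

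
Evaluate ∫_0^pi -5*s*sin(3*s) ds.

-5*pi/3

Integrate by parts once (u = s, dv = -5*sin(3*s) ds).
An antiderivative is F(s) = 5*s*cos(3*s)/3 - 5*sin(3*s)/9.
Then F(pi) - F(0) = (-5*pi/3) - (0) = -5*pi/3.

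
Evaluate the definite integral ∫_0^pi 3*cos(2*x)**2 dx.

3*pi/2

Use the identity cos^2(2*x) = (1 + cos(4*x))/2.
An antiderivative is F(x) = 3*x/2 + 3*sin(4*x)/8.
Then F(pi) - F(0) = (3*pi/2) - (0) = 3*pi/2.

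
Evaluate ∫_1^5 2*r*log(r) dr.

Integrate by parts once (u = ln r, dv = 2*r dr).
An antiderivative is F(r) = r**2*(2*log(r) - 1)/2.
Then F(5) - F(1) = (-25/2 + 25*log(5)) - (-1/2) = -12 + 25*log(5).

-12 + 25*log(5)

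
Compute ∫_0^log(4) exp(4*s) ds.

Let u = exp(s), so du = exp(s) ds. When s = 0, u = 1; when s = log(4), u = 4.
The integral becomes ∫ u**3 du from 1 to 4, with antiderivative u**4/4.
Back in s: F(s) = exp(4*s)/4.
Then F(log(4)) - F(0) = (64) - (1/4) = 255/4.

255/4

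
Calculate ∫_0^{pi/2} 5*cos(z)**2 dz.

Use the identity cos^2(z) = (1 + cos(2*z))/2.
An antiderivative is F(z) = 5*z/2 + 5*sin(2*z)/4.
Then F(pi/2) - F(0) = (5*pi/4) - (0) = 5*pi/4.

5*pi/4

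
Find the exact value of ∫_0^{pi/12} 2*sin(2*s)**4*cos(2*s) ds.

Let u = sin(2*s), so du = 2*cos(2*s) ds. When s = 0, u = 0; when s = pi/12, u = 1/2.
The integral becomes ∫ u**4 du from 0 to 1/2, with antiderivative u**5/5.
Back in s: F(s) = sin(2*s)**5/5.
Then F(pi/12) - F(0) = (1/160) - (0) = 1/160.

1/160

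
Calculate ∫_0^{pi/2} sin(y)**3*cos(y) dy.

1/4

Let u = sin(y), so du = cos(y) dy. When y = 0, u = 0; when y = pi/2, u = 1.
The integral becomes ∫ u**3 du from 0 to 1, with antiderivative u**4/4.
Back in y: F(y) = sin(y)**4/4.
Then F(pi/2) - F(0) = (1/4) - (0) = 1/4.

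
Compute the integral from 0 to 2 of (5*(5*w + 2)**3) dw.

5180

Let u = 5*w + 2, so du = 5 dw. When w = 0, u = 2; when w = 2, u = 12.
The integral becomes ∫ u**3 du from 2 to 12, with antiderivative u**4/4.
Back in w: F(w) = (5*w + 2)**4/4.
Then F(2) - F(0) = (5184) - (4) = 5180.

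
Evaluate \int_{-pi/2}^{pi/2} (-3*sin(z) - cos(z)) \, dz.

An antiderivative is F(z) = -sin(z) + 3*cos(z).
Then F(pi/2) - F(-pi/2) = (-1) - (1) = -2.

-2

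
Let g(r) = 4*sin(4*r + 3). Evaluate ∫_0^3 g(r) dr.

Let u = 4*r + 3, so du = 4 dr. When r = 0, u = 3; when r = 3, u = 15.
The integral becomes ∫ sin(u) du from 3 to 15, with antiderivative -cos(u).
Back in r: F(r) = -cos(4*r + 3).
Then F(3) - F(0) = (-cos(15)) - (-cos(3)) = cos(3) - cos(15).

cos(3) - cos(15)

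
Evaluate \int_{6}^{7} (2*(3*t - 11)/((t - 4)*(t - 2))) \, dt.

-11*log(2) + log(3) + 5*log(5)

Factor the denominator: t**2 - 6*t + 8 = (t - 2)(t - 4).
Partial fractions: 2*(3*t - 11)/((t - 4)*(t - 2)) = 5/(t - 2) + 1/(t - 4).
An antiderivative is F(t) = log(t - 4) + 5*log(t - 2).
Then F(7) - F(6) = (log(3) + 5*log(5)) - (11*log(2)) = -11*log(2) + log(3) + 5*log(5).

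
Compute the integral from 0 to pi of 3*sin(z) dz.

An antiderivative is F(z) = -3*cos(z).
Then F(pi) - F(0) = (3) - (-3) = 6.

6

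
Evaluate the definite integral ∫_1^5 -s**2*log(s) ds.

124/9 - 125*log(5)/3

Integrate by parts once (u = ln s, dv = -s**2 ds).
An antiderivative is F(s) = -s**3*(3*log(s) - 1)/9.
Then F(5) - F(1) = (125/9 - 125*log(5)/3) - (1/9) = 124/9 - 125*log(5)/3.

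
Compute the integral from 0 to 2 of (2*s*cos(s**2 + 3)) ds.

-sin(3) + sin(7)

Let u = s**2 + 3, so du = 2*s ds. When s = 0, u = 3; when s = 2, u = 7.
The integral becomes ∫ cos(u) du from 3 to 7, with antiderivative sin(u).
Back in s: F(s) = sin(s**2 + 3).
Then F(2) - F(0) = (sin(7)) - (sin(3)) = -sin(3) + sin(7).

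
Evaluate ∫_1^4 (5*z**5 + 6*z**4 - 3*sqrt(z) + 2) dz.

46321/10

By the power rule, an antiderivative is F(z) = 5*z**6/6 + 6*z**5/5 - 2*z**(3/2) + 2*z.
Then F(4) - F(1) = (69512/15) - (61/30) = 46321/10.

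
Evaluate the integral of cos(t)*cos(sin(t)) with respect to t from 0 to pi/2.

Let u = sin(t), so du = cos(t) dt. When t = 0, u = 0; when t = pi/2, u = 1.
The integral becomes ∫ cos(u) du from 0 to 1, with antiderivative sin(u).
Back in t: F(t) = sin(sin(t)).
Then F(pi/2) - F(0) = (sin(1)) - (0) = sin(1).

sin(1)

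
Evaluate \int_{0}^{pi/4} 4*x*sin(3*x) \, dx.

Integrate by parts once (u = x, dv = 4*sin(3*x) dx).
An antiderivative is F(x) = -4*x*cos(3*x)/3 + 4*sin(3*x)/9.
Then F(pi/4) - F(0) = (sqrt(2)*(4 + 3*pi)/18) - (0) = sqrt(2)*(4 + 3*pi)/18.

sqrt(2)*(4 + 3*pi)/18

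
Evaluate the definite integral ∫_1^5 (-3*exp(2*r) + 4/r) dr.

An antiderivative is F(r) = -3*exp(2*r)/2 + 4*log(r).
Then F(5) - F(1) = (-3*exp(10)/2 + 4*log(5)) - (-3*exp(2)/2) = -3*exp(10)/2 + 4*log(5) + 3*exp(2)/2.

-3*exp(10)/2 + 4*log(5) + 3*exp(2)/2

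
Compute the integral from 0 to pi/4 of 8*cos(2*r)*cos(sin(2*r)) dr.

Let u = sin(2*r), so du = 2*cos(2*r) dr. When r = 0, u = 0; when r = pi/4, u = 1.
The integral becomes 4·∫ cos(u) du from 0 to 1, with antiderivative 4*sin(u).
Back in r: F(r) = 4*sin(sin(2*r)).
Then F(pi/4) - F(0) = (4*sin(1)) - (0) = 4*sin(1).

4*sin(1)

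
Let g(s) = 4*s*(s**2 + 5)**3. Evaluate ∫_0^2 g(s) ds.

Let u = s**2 + 5, so du = 2*s ds. When s = 0, u = 5; when s = 2, u = 9.
The integral becomes 2·∫ u**3 du from 5 to 9, with antiderivative u**4/2.
Back in s: F(s) = (s**2 + 5)**4/2.
Then F(2) - F(0) = (6561/2) - (625/2) = 2968.

2968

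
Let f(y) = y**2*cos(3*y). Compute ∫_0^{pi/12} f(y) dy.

sqrt(2)*(-32 + pi**2 + 8*pi)/864

Integrate by parts twice (u = y^2, dv = cos(3*y) dy).
An antiderivative is F(y) = y**2*sin(3*y)/3 + 2*y*cos(3*y)/9 - 2*sin(3*y)/27.
Then F(pi/12) - F(0) = (sqrt(2)*(-32 + pi**2 + 8*pi)/864) - (0) = sqrt(2)*(-32 + pi**2 + 8*pi)/864.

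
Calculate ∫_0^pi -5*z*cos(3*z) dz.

Integrate by parts once (u = z, dv = -5*cos(3*z) dz).
An antiderivative is F(z) = -5*z*sin(3*z)/3 - 5*cos(3*z)/9.
Then F(pi) - F(0) = (5/9) - (-5/9) = 10/9.

10/9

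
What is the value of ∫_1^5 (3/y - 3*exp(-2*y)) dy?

An antiderivative is F(y) = 3*log(y) + 3*exp(-2*y)/2.
Then F(5) - F(1) = (3*exp(-10)/2 + 3*log(5)) - (3*exp(-2)/2) = -3*exp(-2)/2 + 3*exp(-10)/2 + 3*log(5).

-3*exp(-2)/2 + 3*exp(-10)/2 + 3*log(5)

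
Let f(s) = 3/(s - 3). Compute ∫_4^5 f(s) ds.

An antiderivative is F(s) = 3*log(s - 3).
Then F(5) - F(4) = (log(8)) - (0) = log(8).

log(8)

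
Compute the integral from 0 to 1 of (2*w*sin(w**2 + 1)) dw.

-cos(2) + cos(1)

Let u = w**2 + 1, so du = 2*w dw. When w = 0, u = 1; when w = 1, u = 2.
The integral becomes ∫ sin(u) du from 1 to 2, with antiderivative -cos(u).
Back in w: F(w) = -cos(w**2 + 1).
Then F(1) - F(0) = (-cos(2)) - (-cos(1)) = -cos(2) + cos(1).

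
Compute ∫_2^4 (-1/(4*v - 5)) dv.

An antiderivative is F(v) = -log(4*v - 5)/4.
Then F(4) - F(2) = (-log(11)/4) - (-log(3)/4) = -log(11)/4 + log(3)/4.

-log(11)/4 + log(3)/4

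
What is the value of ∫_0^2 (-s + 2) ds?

By the power rule, an antiderivative is F(s) = -s**2/2 + 2*s.
Then F(2) - F(0) = (2) - (0) = 2.

2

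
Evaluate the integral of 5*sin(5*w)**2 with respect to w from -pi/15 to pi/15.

-sqrt(3)/4 + pi/3

Use the identity sin^2(5*w) = (1 - cos(10*w))/2.
An antiderivative is F(w) = 5*w/2 - sin(10*w)/4.
Then F(pi/15) - F(-pi/15) = (-sqrt(3)/8 + pi/6) - (-pi/6 + sqrt(3)/8) = -sqrt(3)/4 + pi/3.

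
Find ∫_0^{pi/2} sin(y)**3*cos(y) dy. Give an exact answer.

Let u = sin(y), so du = cos(y) dy. When y = 0, u = 0; when y = pi/2, u = 1.
The integral becomes ∫ u**3 du from 0 to 1, with antiderivative u**4/4.
Back in y: F(y) = sin(y)**4/4.
Then F(pi/2) - F(0) = (1/4) - (0) = 1/4.

1/4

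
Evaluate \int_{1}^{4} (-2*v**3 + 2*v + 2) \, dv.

By the power rule, an antiderivative is F(v) = -v**4/2 + v**2 + 2*v.
Then F(4) - F(1) = (-104) - (5/2) = -213/2.

-213/2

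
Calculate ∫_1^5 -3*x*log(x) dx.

Integrate by parts once (u = ln x, dv = -3*x dx).
An antiderivative is F(x) = -3*x**2*(2*log(x) - 1)/4.
Then F(5) - F(1) = (75/4 - 75*log(5)/2) - (3/4) = 18 - 75*log(5)/2.

18 - 75*log(5)/2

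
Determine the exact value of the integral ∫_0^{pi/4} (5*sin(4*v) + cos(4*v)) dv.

5/2

An antiderivative is F(v) = sin(4*v)/4 - 5*cos(4*v)/4.
Then F(pi/4) - F(0) = (5/4) - (-5/4) = 5/2.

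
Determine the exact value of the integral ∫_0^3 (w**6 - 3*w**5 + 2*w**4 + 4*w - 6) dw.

3159/70

By the power rule, an antiderivative is F(w) = w**7/7 - w**6/2 + 2*w**5/5 + 2*w**2 - 6*w.
Then F(3) - F(0) = (3159/70) - (0) = 3159/70.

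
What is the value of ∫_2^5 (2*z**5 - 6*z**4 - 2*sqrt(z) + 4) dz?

By the power rule, an antiderivative is F(z) = z**6/3 - 6*z**5/5 - 4*z**(3/2)/3 + 4*z.
Then F(5) - F(2) = (4435/3 - 20*sqrt(5)/3) - (-136/15 - 8*sqrt(2)/3) = -20*sqrt(5)/3 + 8*sqrt(2)/3 + 7437/5.

-20*sqrt(5)/3 + 8*sqrt(2)/3 + 7437/5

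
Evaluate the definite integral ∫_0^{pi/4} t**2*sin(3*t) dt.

-2/27 - sqrt(2)/27 + sqrt(2)*pi/36 + sqrt(2)*pi**2/96

Integrate by parts twice (u = t^2, dv = sin(3*t) dt).
An antiderivative is F(t) = -t**2*cos(3*t)/3 + 2*t*sin(3*t)/9 + 2*cos(3*t)/27.
Then F(pi/4) - F(0) = (sqrt(2)*(-32 + 24*pi + 9*pi**2)/864) - (2/27) = -2/27 - sqrt(2)/27 + sqrt(2)*pi/36 + sqrt(2)*pi**2/96.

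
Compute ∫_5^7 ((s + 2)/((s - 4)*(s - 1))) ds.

Factor the denominator: s**2 - 5*s + 4 = (s - 1)(s - 4).
Partial fractions: (s + 2)/((s - 4)*(s - 1)) = -1/(s - 1) + 2/(s - 4).
An antiderivative is F(s) = 2*log(s - 4) - log(s - 1).
Then F(7) - F(5) = (log(3/2)) - (-log(4)) = log(6).

log(6)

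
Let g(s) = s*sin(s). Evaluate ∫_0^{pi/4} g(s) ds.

sqrt(2)*(4 - pi)/8

Integrate by parts once (u = s, dv = sin(s) ds).
An antiderivative is F(s) = -s*cos(s) + sin(s).
Then F(pi/4) - F(0) = (sqrt(2)*(4 - pi)/8) - (0) = sqrt(2)*(4 - pi)/8.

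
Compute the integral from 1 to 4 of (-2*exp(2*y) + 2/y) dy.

-exp(8) + log(16) + exp(2)

An antiderivative is F(y) = -exp(2*y) + 2*log(y).
Then F(4) - F(1) = (-exp(8) + log(16)) - (-exp(2)) = -exp(8) + log(16) + exp(2).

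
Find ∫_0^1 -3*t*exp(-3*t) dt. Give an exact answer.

Integrate by parts once (u = t, dv = -3*exp(-3*t) dt).
An antiderivative is F(t) = (3*t + 1)*exp(-3*t)/3.
Then F(1) - F(0) = (4*exp(-3)/3) - (1/3) = (4 - exp(3))*exp(-3)/3.

(4 - exp(3))*exp(-3)/3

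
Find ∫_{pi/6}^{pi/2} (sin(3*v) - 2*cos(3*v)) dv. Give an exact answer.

4/3

An antiderivative is F(v) = -2*sin(3*v)/3 - cos(3*v)/3.
Then F(pi/2) - F(pi/6) = (2/3) - (-2/3) = 4/3.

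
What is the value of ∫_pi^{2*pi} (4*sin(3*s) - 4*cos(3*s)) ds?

-8/3

An antiderivative is F(s) = -4*sin(3*s)/3 - 4*cos(3*s)/3.
Then F(2*pi) - F(pi) = (-4/3) - (4/3) = -8/3.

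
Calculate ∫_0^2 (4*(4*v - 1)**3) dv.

600

Let u = 4*v - 1, so du = 4 dv. When v = 0, u = -1; when v = 2, u = 7.
The integral becomes ∫ u**3 du from -1 to 7, with antiderivative u**4/4.
Back in v: F(v) = (4*v - 1)**4/4.
Then F(2) - F(0) = (2401/4) - (1/4) = 600.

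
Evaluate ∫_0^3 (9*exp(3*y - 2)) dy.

-(3 - 3*exp(9))*exp(-2)

Let u = 3*y - 2, so du = 3 dy. When y = 0, u = -2; when y = 3, u = 7.
The integral becomes 3·∫ exp(u) du from -2 to 7, with antiderivative 3*exp(u).
Back in y: F(y) = 3*exp(3*y - 2).
Then F(3) - F(0) = (3*exp(7)) - (3*exp(-2)) = -(3 - 3*exp(9))*exp(-2).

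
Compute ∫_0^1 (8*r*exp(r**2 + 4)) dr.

Let u = r**2 + 4, so du = 2*r dr. When r = 0, u = 4; when r = 1, u = 5.
The integral becomes 4·∫ exp(u) du from 4 to 5, with antiderivative 4*exp(u).
Back in r: F(r) = 4*exp(r**2 + 4).
Then F(1) - F(0) = (4*exp(5)) - (4*exp(4)) = -4*(1 - exp(1))*exp(4).

-4*(1 - exp(1))*exp(4)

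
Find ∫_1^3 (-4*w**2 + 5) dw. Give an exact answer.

-74/3

By the power rule, an antiderivative is F(w) = -4*w**3/3 + 5*w.
Then F(3) - F(1) = (-21) - (11/3) = -74/3.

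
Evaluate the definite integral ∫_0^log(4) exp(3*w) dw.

Let u = exp(w), so du = exp(w) dw. When w = 0, u = 1; when w = log(4), u = 4.
The integral becomes ∫ u**2 du from 1 to 4, with antiderivative u**3/3.
Back in w: F(w) = exp(3*w)/3.
Then F(log(4)) - F(0) = (64/3) - (1/3) = 21.

21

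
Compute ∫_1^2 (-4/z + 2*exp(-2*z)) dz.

An antiderivative is F(z) = -4*log(z) - exp(-2*z).
Then F(2) - F(1) = (-4*log(2) - exp(-4)) - (-exp(-2)) = -4*log(2) - exp(-4) + exp(-2).

-4*log(2) - exp(-4) + exp(-2)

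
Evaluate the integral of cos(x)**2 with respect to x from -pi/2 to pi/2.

pi/2

Use the identity cos^2(x) = (1 + cos(2*x))/2.
An antiderivative is F(x) = x/2 + sin(2*x)/4.
Then F(pi/2) - F(-pi/2) = (pi/4) - (-pi/4) = pi/2.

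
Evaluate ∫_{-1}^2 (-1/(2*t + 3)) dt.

-log(7)/2

An antiderivative is F(t) = -log(2*t + 3)/2.
Then F(2) - F(-1) = (-log(7)/2) - (0) = -log(7)/2.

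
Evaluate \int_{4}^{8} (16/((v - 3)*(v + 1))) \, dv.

-8*log(3) + 8*log(5)

Factor the denominator: v**2 - 2*v - 3 = (v + 1)(v - 3).
Partial fractions: 16/((v - 3)*(v + 1)) = -4/(v + 1) + 4/(v - 3).
An antiderivative is F(v) = 4*log(v - 3) - 4*log(v + 1).
Then F(8) - F(4) = (-8*log(3) + 4*log(5)) - (-4*log(5)) = -8*log(3) + 8*log(5).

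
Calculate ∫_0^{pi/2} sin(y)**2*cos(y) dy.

1/3

Let u = sin(y), so du = cos(y) dy. When y = 0, u = 0; when y = pi/2, u = 1.
The integral becomes ∫ u**2 du from 0 to 1, with antiderivative u**3/3.
Back in y: F(y) = sin(y)**3/3.
Then F(pi/2) - F(0) = (1/3) - (0) = 1/3.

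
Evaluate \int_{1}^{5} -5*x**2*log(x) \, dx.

Integrate by parts once (u = ln x, dv = -5*x**2 dx).
An antiderivative is F(x) = -5*x**3*(3*log(x) - 1)/9.
Then F(5) - F(1) = (625/9 - 625*log(5)/3) - (5/9) = 620/9 - 625*log(5)/3.

620/9 - 625*log(5)/3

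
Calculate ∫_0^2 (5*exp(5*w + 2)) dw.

Let u = 5*w + 2, so du = 5 dw. When w = 0, u = 2; when w = 2, u = 12.
The integral becomes ∫ exp(u) du from 2 to 12, with antiderivative exp(u).
Back in w: F(w) = exp(5*w + 2).
Then F(2) - F(0) = (exp(12)) - (exp(2)) = -exp(2) + exp(12).

-exp(2) + exp(12)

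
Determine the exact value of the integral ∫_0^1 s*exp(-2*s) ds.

(-3 + exp(2))*exp(-2)/4

Integrate by parts once (u = s, dv = exp(-2*s) ds).
An antiderivative is F(s) = (-2*s - 1)*exp(-2*s)/4.
Then F(1) - F(0) = (-3*exp(-2)/4) - (-1/4) = (-3 + exp(2))*exp(-2)/4.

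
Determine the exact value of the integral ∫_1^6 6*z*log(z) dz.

Integrate by parts once (u = ln z, dv = 6*z dz).
An antiderivative is F(z) = 3*z**2*(2*log(z) - 1)/2.
Then F(6) - F(1) = (-54 + 108*log(2) + 108*log(3)) - (-3/2) = -105/2 + 108*log(2) + 108*log(3).

-105/2 + 108*log(2) + 108*log(3)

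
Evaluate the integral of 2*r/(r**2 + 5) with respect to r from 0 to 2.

Let u = r**2 + 5, so du = 2*r dr. When r = 0, u = 5; when r = 2, u = 9.
The integral becomes ∫ 1/u du from 5 to 9, with antiderivative log(u).
Back in r: F(r) = log(r**2 + 5).
Then F(2) - F(0) = (log(9)) - (log(5)) = log(9/5).

log(9/5)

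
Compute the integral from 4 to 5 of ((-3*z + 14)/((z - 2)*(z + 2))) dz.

-5*log(7) + 3*log(2) + 7*log(3)

Factor the denominator: z**2 - 4 = (z + 2)(z - 2).
Partial fractions: (-3*z + 14)/((z - 2)*(z + 2)) = -5/(z + 2) + 2/(z - 2).
An antiderivative is F(z) = 2*log(z - 2) - 5*log(z + 2).
Then F(5) - F(4) = (-5*log(7) + 2*log(3)) - (-5*log(3) - 3*log(2)) = -5*log(7) + 3*log(2) + 7*log(3).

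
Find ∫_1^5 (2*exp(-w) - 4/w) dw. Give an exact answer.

An antiderivative is F(w) = -4*log(w) - 2*exp(-w).
Then F(5) - F(1) = (-4*log(5) - 2*exp(-5)) - (-2*exp(-1)) = -4*log(5) - 2*exp(-5) + 2*exp(-1).

-4*log(5) - 2*exp(-5) + 2*exp(-1)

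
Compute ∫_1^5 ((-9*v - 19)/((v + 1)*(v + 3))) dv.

-5*log(3) - 4*log(2)

Factor the denominator: v**2 + 4*v + 3 = (v + 3)(v + 1).
Partial fractions: (-9*v - 19)/((v + 1)*(v + 3)) = -4/(v + 3) - 5/(v + 1).
An antiderivative is F(v) = -5*log(v + 1) - 4*log(v + 3).
Then F(5) - F(1) = (-17*log(2) - 5*log(3)) - (-13*log(2)) = -5*log(3) - 4*log(2).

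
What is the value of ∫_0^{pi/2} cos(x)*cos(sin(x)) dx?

sin(1)

Let u = sin(x), so du = cos(x) dx. When x = 0, u = 0; when x = pi/2, u = 1.
The integral becomes ∫ cos(u) du from 0 to 1, with antiderivative sin(u).
Back in x: F(x) = sin(sin(x)).
Then F(pi/2) - F(0) = (sin(1)) - (0) = sin(1).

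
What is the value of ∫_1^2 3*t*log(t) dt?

-9/4 + log(64)

Integrate by parts once (u = ln t, dv = 3*t dt).
An antiderivative is F(t) = 3*t**2*(2*log(t) - 1)/4.
Then F(2) - F(1) = (-3 + log(64)) - (-3/4) = -9/4 + log(64).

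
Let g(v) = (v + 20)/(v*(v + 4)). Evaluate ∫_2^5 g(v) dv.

-4*log(3) - log(2) + 5*log(5)

Factor the denominator: v**2 + 4*v = (v + 4)v.
Partial fractions: (v + 20)/(v*(v + 4)) = -4/(v + 4) + 5/v.
An antiderivative is F(v) = 5*log(v) - 4*log(v + 4).
Then F(5) - F(2) = (-8*log(3) + 5*log(5)) - (log(2/81)) = -4*log(3) - log(2) + 5*log(5).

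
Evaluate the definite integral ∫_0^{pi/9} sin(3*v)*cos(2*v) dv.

-cos(pi/9)/2 + sin(pi/18)/10 + 3/5

Use the identity sin(3*v)cos(2*v) = [sin(5*v) + sin(v)]/2.
An antiderivative is F(v) = -cos(v)/2 - cos(5*v)/10.
Then F(pi/9) - F(0) = (-cos(pi/9)/2 + sin(pi/18)/10) - (-3/5) = -cos(pi/9)/2 + sin(pi/18)/10 + 3/5.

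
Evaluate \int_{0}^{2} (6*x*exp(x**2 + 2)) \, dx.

-3*(1 - exp(4))*exp(2)

Let u = x**2 + 2, so du = 2*x dx. When x = 0, u = 2; when x = 2, u = 6.
The integral becomes 3·∫ exp(u) du from 2 to 6, with antiderivative 3*exp(u).
Back in x: F(x) = 3*exp(x**2 + 2).
Then F(2) - F(0) = (3*exp(6)) - (3*exp(2)) = -3*(1 - exp(4))*exp(2).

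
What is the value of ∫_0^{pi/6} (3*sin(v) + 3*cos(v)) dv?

An antiderivative is F(v) = 3*sin(v) - 3*cos(v).
Then F(pi/6) - F(0) = (3/2 - 3*sqrt(3)/2) - (-3) = 9/2 - 3*sqrt(3)/2.

9/2 - 3*sqrt(3)/2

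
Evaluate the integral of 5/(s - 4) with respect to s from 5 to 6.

log(32)

An antiderivative is F(s) = 5*log(s - 4).
Then F(6) - F(5) = (log(32)) - (0) = log(32).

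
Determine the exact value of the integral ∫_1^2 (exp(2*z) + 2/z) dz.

An antiderivative is F(z) = exp(2*z)/2 + 2*log(z).
Then F(2) - F(1) = (log(4) + exp(4)/2) - (exp(2)/2) = -exp(2)/2 + log(4) + exp(4)/2.

-exp(2)/2 + log(4) + exp(4)/2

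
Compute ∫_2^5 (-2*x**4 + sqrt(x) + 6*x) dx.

By the power rule, an antiderivative is F(x) = -2*x**5/5 + 2*x**(3/2)/3 + 3*x**2.
Then F(5) - F(2) = (-1175 + 10*sqrt(5)/3) - (-4/5 + 4*sqrt(2)/3) = -5871/5 - 4*sqrt(2)/3 + 10*sqrt(5)/3.

-5871/5 - 4*sqrt(2)/3 + 10*sqrt(5)/3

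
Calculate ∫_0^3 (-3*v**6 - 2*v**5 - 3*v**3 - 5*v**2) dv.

By the power rule, an antiderivative is F(v) = -3*v**7/7 - v**6/3 - 3*v**4/4 - 5*v**3/3.
Then F(3) - F(0) = (-36009/28) - (0) = -36009/28.

-36009/28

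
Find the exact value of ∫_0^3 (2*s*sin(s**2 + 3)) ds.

Let u = s**2 + 3, so du = 2*s ds. When s = 0, u = 3; when s = 3, u = 12.
The integral becomes ∫ sin(u) du from 3 to 12, with antiderivative -cos(u).
Back in s: F(s) = -cos(s**2 + 3).
Then F(3) - F(0) = (-cos(12)) - (-cos(3)) = cos(3) - cos(12).

cos(3) - cos(12)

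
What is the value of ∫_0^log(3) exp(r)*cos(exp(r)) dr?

Let u = exp(r), so du = exp(r) dr. When r = 0, u = 1; when r = log(3), u = 3.
The integral becomes ∫ cos(u) du from 1 to 3, with antiderivative sin(u).
Back in r: F(r) = sin(exp(r)).
Then F(log(3)) - F(0) = (sin(3)) - (sin(1)) = -sin(1) + sin(3).

-sin(1) + sin(3)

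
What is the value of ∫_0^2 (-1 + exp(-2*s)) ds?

-3/2 - exp(-4)/2

An antiderivative is F(s) = -s - exp(-2*s)/2.
Then F(2) - F(0) = (-2 - exp(-4)/2) - (-1/2) = -3/2 - exp(-4)/2.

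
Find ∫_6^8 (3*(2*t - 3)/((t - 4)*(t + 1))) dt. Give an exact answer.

-3*log(7) + 3*log(2) + 6*log(3)

Factor the denominator: t**2 - 3*t - 4 = (t + 1)(t - 4).
Partial fractions: 3*(2*t - 3)/((t - 4)*(t + 1)) = 3/(t + 1) + 3/(t - 4).
An antiderivative is F(t) = 3*log(t - 4) + 3*log(t + 1).
Then F(8) - F(6) = (6*log(2) + 6*log(3)) - (3*log(2) + 3*log(7)) = -3*log(7) + 3*log(2) + 6*log(3).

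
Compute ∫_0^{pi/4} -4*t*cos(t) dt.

Integrate by parts once (u = t, dv = -4*cos(t) dt).
An antiderivative is F(t) = -4*t*sin(t) - 4*cos(t).
Then F(pi/4) - F(0) = (sqrt(2)*(-4 - pi)/2) - (-4) = -2*sqrt(2) - sqrt(2)*pi/2 + 4.

-2*sqrt(2) - sqrt(2)*pi/2 + 4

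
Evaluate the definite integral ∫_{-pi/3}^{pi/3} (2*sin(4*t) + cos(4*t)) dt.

-sqrt(3)/4

An antiderivative is F(t) = sin(4*t)/4 - cos(4*t)/2.
Then F(pi/3) - F(-pi/3) = (1/4 - sqrt(3)/8) - (sqrt(3)/8 + 1/4) = -sqrt(3)/4.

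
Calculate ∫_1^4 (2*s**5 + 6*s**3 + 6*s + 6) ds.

3621/2

By the power rule, an antiderivative is F(s) = s**6/3 + 3*s**4/2 + 3*s**2 + 6*s.
Then F(4) - F(1) = (5464/3) - (65/6) = 3621/2.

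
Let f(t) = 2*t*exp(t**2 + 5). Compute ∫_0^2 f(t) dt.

-exp(5) + exp(9)

Let u = t**2 + 5, so du = 2*t dt. When t = 0, u = 5; when t = 2, u = 9.
The integral becomes ∫ exp(u) du from 5 to 9, with antiderivative exp(u).
Back in t: F(t) = exp(t**2 + 5).
Then F(2) - F(0) = (exp(9)) - (exp(5)) = -exp(5) + exp(9).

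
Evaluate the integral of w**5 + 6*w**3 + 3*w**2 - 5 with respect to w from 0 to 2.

98/3

By the power rule, an antiderivative is F(w) = w**6/6 + 3*w**4/2 + w**3 - 5*w.
Then F(2) - F(0) = (98/3) - (0) = 98/3.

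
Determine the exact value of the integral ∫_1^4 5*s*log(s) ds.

-75/4 + 80*log(2)

Integrate by parts once (u = ln s, dv = 5*s ds).
An antiderivative is F(s) = 5*s**2*(2*log(s) - 1)/4.
Then F(4) - F(1) = (-20 + 80*log(2)) - (-5/4) = -75/4 + 80*log(2).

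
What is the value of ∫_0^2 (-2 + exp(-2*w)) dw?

-7/2 - exp(-4)/2

An antiderivative is F(w) = -2*w - exp(-2*w)/2.
Then F(2) - F(0) = (-4 - exp(-4)/2) - (-1/2) = -7/2 - exp(-4)/2.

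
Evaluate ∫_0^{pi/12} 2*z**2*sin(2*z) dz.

Integrate by parts twice (u = z^2, dv = 2*sin(2*z) dz).
An antiderivative is F(z) = -z**2*cos(2*z) + z*sin(2*z) + cos(2*z)/2.
Then F(pi/12) - F(0) = (-sqrt(3)*pi**2/288 + pi/24 + sqrt(3)/4) - (1/2) = -1/2 - sqrt(3)*pi**2/288 + pi/24 + sqrt(3)/4.

-1/2 - sqrt(3)*pi**2/288 + pi/24 + sqrt(3)/4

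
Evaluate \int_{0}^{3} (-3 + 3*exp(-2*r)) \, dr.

An antiderivative is F(r) = -3*r - 3*exp(-2*r)/2.
Then F(3) - F(0) = (-9 - 3*exp(-6)/2) - (-3/2) = -15/2 - 3*exp(-6)/2.

-15/2 - 3*exp(-6)/2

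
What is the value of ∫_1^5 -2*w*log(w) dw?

12 - 25*log(5)

Integrate by parts once (u = ln w, dv = -2*w dw).
An antiderivative is F(w) = -w**2*(2*log(w) - 1)/2.
Then F(5) - F(1) = (25/2 - 25*log(5)) - (1/2) = 12 - 25*log(5).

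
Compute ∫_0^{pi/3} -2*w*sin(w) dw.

-sqrt(3) + pi/3

Integrate by parts once (u = w, dv = -2*sin(w) dw).
An antiderivative is F(w) = 2*w*cos(w) - 2*sin(w).
Then F(pi/3) - F(0) = (-sqrt(3) + pi/3) - (0) = -sqrt(3) + pi/3.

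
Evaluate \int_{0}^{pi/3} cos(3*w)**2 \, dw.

Use the identity cos^2(3*w) = (1 + cos(6*w))/2.
An antiderivative is F(w) = w/2 + sin(6*w)/12.
Then F(pi/3) - F(0) = (pi/6) - (0) = pi/6.

pi/6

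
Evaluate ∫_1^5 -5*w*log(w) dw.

Integrate by parts once (u = ln w, dv = -5*w dw).
An antiderivative is F(w) = -5*w**2*(2*log(w) - 1)/4.
Then F(5) - F(1) = (125/4 - 125*log(5)/2) - (5/4) = 30 - 125*log(5)/2.

30 - 125*log(5)/2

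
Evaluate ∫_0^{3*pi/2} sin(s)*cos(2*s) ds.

Use the identity sin(s)cos(2*s) = [sin(3*s) + sin(-s)]/2.
An antiderivative is F(s) = cos(s)/2 - cos(3*s)/6.
Then F(3*pi/2) - F(0) = (0) - (1/3) = -1/3.

-1/3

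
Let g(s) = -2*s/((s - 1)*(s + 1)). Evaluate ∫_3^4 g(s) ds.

log(8/15)

Factor the denominator: s**2 - 1 = (s + 1)(s - 1).
Partial fractions: -2*s/((s - 1)*(s + 1)) = -1/(s + 1) - 1/(s - 1).
An antiderivative is F(s) = -log(s - 1) - log(s + 1).
Then F(4) - F(3) = (-log(15)) - (-log(8)) = log(8/15).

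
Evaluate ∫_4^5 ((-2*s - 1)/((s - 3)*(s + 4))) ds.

log(4/9)

Factor the denominator: s**2 + s - 12 = (s + 4)(s - 3).
Partial fractions: (-2*s - 1)/((s - 3)*(s + 4)) = -1/(s + 4) - 1/(s - 3).
An antiderivative is F(s) = -log(s - 3) - log(s + 4).
Then F(5) - F(4) = (-log(18)) - (-log(8)) = log(4/9).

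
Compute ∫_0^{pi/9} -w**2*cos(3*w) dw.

Integrate by parts twice (u = w^2, dv = -cos(3*w) dw).
An antiderivative is F(w) = -w**2*sin(3*w)/3 - 2*w*cos(3*w)/9 + 2*sin(3*w)/27.
Then F(pi/9) - F(0) = (-pi/81 - sqrt(3)*pi**2/486 + sqrt(3)/27) - (0) = -pi/81 - sqrt(3)*pi**2/486 + sqrt(3)/27.

-pi/81 - sqrt(3)*pi**2/486 + sqrt(3)/27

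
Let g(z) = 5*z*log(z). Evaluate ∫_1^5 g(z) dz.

-30 + 125*log(5)/2

Integrate by parts once (u = ln z, dv = 5*z dz).
An antiderivative is F(z) = 5*z**2*(2*log(z) - 1)/4.
Then F(5) - F(1) = (-125/4 + 125*log(5)/2) - (-5/4) = -30 + 125*log(5)/2.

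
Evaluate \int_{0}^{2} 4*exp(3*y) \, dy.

An antiderivative is F(y) = 4*exp(3*y)/3.
Then F(2) - F(0) = (4*exp(6)/3) - (4/3) = -4/3 + 4*exp(6)/3.

-4/3 + 4*exp(6)/3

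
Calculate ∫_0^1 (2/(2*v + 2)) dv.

Let u = 2*v + 2, so du = 2 dv. When v = 0, u = 2; when v = 1, u = 4.
The integral becomes ∫ 1/u du from 2 to 4, with antiderivative log(u).
Back in v: F(v) = log(2*v + 2).
Then F(1) - F(0) = (log(4)) - (log(2)) = log(2).

log(2)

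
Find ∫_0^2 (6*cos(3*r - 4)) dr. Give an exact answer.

Let u = 3*r - 4, so du = 3 dr. When r = 0, u = -4; when r = 2, u = 2.
The integral becomes 2·∫ cos(u) du from -4 to 2, with antiderivative 2*sin(u).
Back in r: F(r) = 2*sin(3*r - 4).
Then F(2) - F(0) = (2*sin(2)) - (-2*sin(4)) = 2*sin(4) + 2*sin(2).

2*sin(4) + 2*sin(2)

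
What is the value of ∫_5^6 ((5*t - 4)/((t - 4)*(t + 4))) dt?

Factor the denominator: t**2 - 16 = (t + 4)(t - 4).
Partial fractions: (5*t - 4)/((t - 4)*(t + 4)) = 3/(t + 4) + 2/(t - 4).
An antiderivative is F(t) = 2*log(t - 4) + 3*log(t + 4).
Then F(6) - F(5) = (5*log(2) + 3*log(5)) - (6*log(3)) = -6*log(3) + 5*log(2) + 3*log(5).

-6*log(3) + 5*log(2) + 3*log(5)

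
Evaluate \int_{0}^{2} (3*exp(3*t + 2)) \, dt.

Let u = 3*t + 2, so du = 3 dt. When t = 0, u = 2; when t = 2, u = 8.
The integral becomes ∫ exp(u) du from 2 to 8, with antiderivative exp(u).
Back in t: F(t) = exp(3*t + 2).
Then F(2) - F(0) = (exp(8)) - (exp(2)) = -exp(2) + exp(8).

-exp(2) + exp(8)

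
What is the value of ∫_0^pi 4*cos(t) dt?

0

An antiderivative is F(t) = 4*sin(t).
Then F(pi) - F(0) = (0) - (0) = 0.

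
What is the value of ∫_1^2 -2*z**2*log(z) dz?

Integrate by parts once (u = ln z, dv = -2*z**2 dz).
An antiderivative is F(z) = -2*z**3*(3*log(z) - 1)/9.
Then F(2) - F(1) = (16/9 - 16*log(2)/3) - (2/9) = 14/9 - 16*log(2)/3.

14/9 - 16*log(2)/3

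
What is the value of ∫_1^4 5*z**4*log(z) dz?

-1023/5 + 2048*log(2)

Integrate by parts once (u = ln z, dv = 5*z**4 dz).
An antiderivative is F(z) = z**5*(5*log(z) - 1)/5.
Then F(4) - F(1) = (-1024/5 + 2048*log(2)) - (-1/5) = -1023/5 + 2048*log(2).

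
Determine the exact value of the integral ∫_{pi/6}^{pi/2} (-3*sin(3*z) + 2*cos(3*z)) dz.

-4/3

An antiderivative is F(z) = 2*sin(3*z)/3 + cos(3*z).
Then F(pi/2) - F(pi/6) = (-2/3) - (2/3) = -4/3.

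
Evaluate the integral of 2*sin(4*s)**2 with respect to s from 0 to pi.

Use the identity sin^2(4*s) = (1 - cos(8*s))/2.
An antiderivative is F(s) = s - sin(8*s)/8.
Then F(pi) - F(0) = (pi) - (0) = pi.

pi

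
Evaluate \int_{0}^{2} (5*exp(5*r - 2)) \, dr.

Let u = 5*r - 2, so du = 5 dr. When r = 0, u = -2; when r = 2, u = 8.
The integral becomes ∫ exp(u) du from -2 to 8, with antiderivative exp(u).
Back in r: F(r) = exp(5*r - 2).
Then F(2) - F(0) = (exp(8)) - (exp(-2)) = -(1 - exp(10))*exp(-2).

-(1 - exp(10))*exp(-2)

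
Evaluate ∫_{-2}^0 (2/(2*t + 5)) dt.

log(5)

An antiderivative is F(t) = log(2*t + 5).
Then F(0) - F(-2) = (log(5)) - (0) = log(5).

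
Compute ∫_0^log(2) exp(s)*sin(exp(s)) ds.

-cos(2) + cos(1)

Let u = exp(s), so du = exp(s) ds. When s = 0, u = 1; when s = log(2), u = 2.
The integral becomes ∫ sin(u) du from 1 to 2, with antiderivative -cos(u).
Back in s: F(s) = -cos(exp(s)).
Then F(log(2)) - F(0) = (-cos(2)) - (-cos(1)) = -cos(2) + cos(1).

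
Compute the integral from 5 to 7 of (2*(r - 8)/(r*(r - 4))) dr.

Factor the denominator: r**2 - 4*r = r(r - 4).
Partial fractions: 2*(r - 8)/(r*(r - 4)) = 4/r - 2/(r - 4).
An antiderivative is F(r) = 4*log(r) - 2*log(r - 4).
Then F(7) - F(5) = (-2*log(3) + 4*log(7)) - (4*log(5)) = -4*log(5) - 2*log(3) + 4*log(7).

-4*log(5) - 2*log(3) + 4*log(7)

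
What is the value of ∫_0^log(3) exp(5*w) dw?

Let u = exp(w), so du = exp(w) dw. When w = 0, u = 1; when w = log(3), u = 3.
The integral becomes ∫ u**4 du from 1 to 3, with antiderivative u**5/5.
Back in w: F(w) = exp(5*w)/5.
Then F(log(3)) - F(0) = (243/5) - (1/5) = 242/5.

242/5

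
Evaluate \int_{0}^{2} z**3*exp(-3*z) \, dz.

Integrate by parts 3 times (u = z^3, dv = exp(-3*z) dz).
An antiderivative is F(z) = (-9*z**3 - 9*z**2 - 6*z - 2)*exp(-3*z)/27.
Then F(2) - F(0) = (-122*exp(-6)/27) - (-2/27) = 2/27 - 122*exp(-6)/27.

2/27 - 122*exp(-6)/27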